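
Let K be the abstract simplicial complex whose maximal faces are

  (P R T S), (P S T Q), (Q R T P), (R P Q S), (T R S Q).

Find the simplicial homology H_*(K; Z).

We work with the vertex ordering P < Q < R < S < T. The simplices of K, each written with vertices in increasing order, are:

  0-simplices (5): P, Q, R, S, T
  1-simplices (10): PQ, PR, PS, PT, QR, QS, QT, RS, RT, ST
  2-simplices (10): PQR, PQS, PQT, PRS, PRT, PST, QRS, QRT, QST, RST
  3-simplices (5): PQRS, PQRT, PQST, PRST, QRST

so the chain groups are C_0 ≅ Z^5, C_1 ≅ Z^10, C_2 ≅ Z^10, C_3 ≅ Z^5.

The boundary map ∂_1: C_1 → C_0 is given by ∂[p,q] = [q] − [p].
As a 5×10 matrix over Z this has rank 4, with invariant factors (1,1,1,1).

∂_2: C_2 → C_1 acts by ∂[p,q,r] = [q,r] − [p,r] + [p,q]. For instance
  ∂RST = ST − RT + RS,
  ∂PRS = RS − PS + PR.
The 10×10 boundary matrix has rank 6 and Smith normal form diag(1,1,1,1,1,1).

Boundary ∂_3: C_3 → C_2 sends each 3-simplex σ to the alternating sum Σ_i (−1)^i (σ with its i-th vertex removed). For instance
  ∂PQST = QST − PST + PQT − PQS,
  ∂PRST = RST − PST + PRT − PRS.
As a 10×5 matrix over Z this has rank 4, with invariant factors (1,1,1,1).

Reading off H_k = ker ∂_k / im ∂_{k+1}:

  H_0: rank C_0 − rank ∂_1 = 5 − 4 = 1, and the invariant factors of ∂_1 are all 1, so H_0 ≅ Z.
  H_1: rank ker ∂_1 − rank ∂_2 = (10 − 4) − 6 = 0, and the invariant factors of ∂_2 are all 1, so H_1 ≅ 0.
  H_2: rank ker ∂_2 − rank ∂_3 = (10 − 6) − 4 = 0, and the invariant factors of ∂_3 are all 1, so H_2 ≅ 0.
  H_3: rank ker ∂_3 − rank ∂_4 = (5 − 4) − 0 = 1, and there is no ∂_4, so H_3 ≅ Z.

As a check, the Euler characteristic is 5 − 10 + 10 − 5 = 0, which agrees with 1 − 0 + 0 − 1 = 0.
(K is a triangulation of the 3-sphere S^3.)

H_0 ≅ Z,  H_1 = 0,  H_2 = 0,  H_3 ≅ Z.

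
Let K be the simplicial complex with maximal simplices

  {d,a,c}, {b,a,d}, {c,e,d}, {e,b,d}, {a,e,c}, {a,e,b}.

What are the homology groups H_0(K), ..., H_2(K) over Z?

Fix the vertex order a < b < c < d < e and write every simplex with vertices in increasing order. Then dim K = 2 and the simplices of K are:

  0-simplices (5): a, b, c, d, e
  1-simplices (9): ab, ac, ad, ae, bd, be, cd, ce, de
  2-simplices (6): abd, abe, acd, ace, bde, cde

giving chain groups C_0 ≅ Z^5, C_1 ≅ Z^9, C_2 ≅ Z^6.

Boundary ∂_1: C_1 → C_0 maps an edge to its endpoints' difference, ∂[p,q] = q − p.
The resulting 5×9 matrix has rank 4, and its Smith normal form has invariant factors (1,1,1,1).

The boundary map ∂_2: C_2 → C_1 maps a triangle to the signed sum of its edges. For instance
  ∂bde = de − be + bd,
  ∂acd = cd − ad + ac.
As a 9×6 matrix over Z this has rank 5, with invariant factors (1,1,1,1,1).

Now H_k = ker ∂_k / im ∂_{k+1}, so:

  H_0: rank C_0 − rank ∂_1 = 5 − 4 = 1, and the invariant factors of ∂_1 are all 1, so H_0 = Z.
  H_1: rank ker ∂_1 − rank ∂_2 = (9 − 4) − 5 = 0, and the invariant factors of ∂_2 are all 1, so H_1 = 0.
  H_2: rank ker ∂_2 − rank ∂_3 = (6 − 5) − 0 = 1, and there is no ∂_3, so H_2 = Z.

H_0 = Z,  H_1 = 0,  H_2 = Z.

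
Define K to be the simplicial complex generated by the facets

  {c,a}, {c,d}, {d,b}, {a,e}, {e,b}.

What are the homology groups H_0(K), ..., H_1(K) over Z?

Take the total order a < b < c < d < e on the vertex set. Then K (dimension 1) consists of the simplices:

  0-simplices (5): a, b, c, d, e
  1-simplices (5): ac, ae, bd, be, cd

Hence C_0 ≅ Z^5, C_1 ≅ Z^5.

The boundary map ∂_1: C_1 → C_0 sends each edge [p,q] (with p < q) to q − p. For instance
  ∂ac = c − a.
The 5×5 boundary matrix has rank 4 and Smith normal form diag(1,1,1,1).

Reading off H_k = ker ∂_k / im ∂_{k+1}:

  H_0: rank C_0 − rank ∂_1 = 5 − 4 = 1, and the invariant factors of ∂_1 are all 1, so H_0 = Z.
  H_1: rank ker ∂_1 − rank ∂_2 = (5 − 4) − 0 = 1, and there is no ∂_2, so H_1 = Z.

As a check, the Euler characteristic is 5 − 5 = 0, which agrees with 1 − 1 = 0.

H_0 = Z,  H_1 = Z.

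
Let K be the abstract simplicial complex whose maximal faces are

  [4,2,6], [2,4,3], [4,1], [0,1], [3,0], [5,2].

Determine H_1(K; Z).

H_1 = Z.

Order the vertices as 0 < 1 < 2 < 3 < 4 < 5 < 6. Listing each simplex with vertices in this order, K has dimension 2 with simplices:

  0-simplices (7): [0], [1], [2], [3], [4], [5], [6]
  1-simplices (9): [0,1], [0,3], [1,4], [2,3], [2,4], [2,5], [2,6], [3,4], [4,6]
  2-simplices (2): [2,3,4], [2,4,6]

so the chain groups are C_0 ≅ Z^7, C_1 ≅ Z^9, C_2 ≅ Z^2.

∂_1: C_1 → C_0 is given by ∂[p,q] = [q] − [p].
This gives a 7×9 integer matrix of rank 6; reducing to Smith normal form yields diagonal entries (1,1,1,1,1,1).

Boundary ∂_2: C_2 → C_1 maps a triangle to the signed sum of its edges. For instance
  ∂[2,4,6] = [4,6] − [2,6] + [2,4],
  ∂[2,3,4] = [3,4] − [2,4] + [2,3].
As a 9×2 matrix over Z this has rank 2, with invariant factors (1,1).

Now H_k = ker ∂_k / im ∂_{k+1}, so:

  H_1: rank ker ∂_1 − rank ∂_2 = (9 − 6) − 2 = 1, and the invariant factors of ∂_2 are all 1, so H_1 = Z.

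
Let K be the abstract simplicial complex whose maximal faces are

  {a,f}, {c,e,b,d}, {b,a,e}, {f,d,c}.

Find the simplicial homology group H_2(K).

We work with the vertex ordering a < b < c < d < e < f. The simplices of K, each written with vertices in increasing order, are:

  0-simplices (6): a, b, c, d, e, f
  1-simplices (11): ab, ae, af, bc, bd, be, cd, ce, cf, de, df
  2-simplices (6): abe, bcd, bce, bde, cde, cdf
  3-simplices (1): bcde

giving chain groups C_0 ≅ Z^6, C_1 ≅ Z^11, C_2 ≅ Z^6, C_3 ≅ Z^1.

Boundary ∂_1: C_1 → C_0 sends each edge [p,q] (with p < q) to q − p. For instance
  ∂be = e − b.
As a 6×11 matrix over Z this has rank 5, with invariant factors (1,1,1,1,1).

The boundary map ∂_2: C_2 → C_1 sends each 2-simplex [p,q,r] to [q,r] − [p,r] + [p,q]. For instance
  ∂cde = de − ce + cd,
  ∂bcd = cd − bd + bc.
The 11×6 boundary matrix has rank 5 and Smith normal form diag(1,1,1,1,1).

The boundary map ∂_3: C_3 → C_2 sends each 3-simplex σ to the alternating sum Σ_i (−1)^i (σ with its i-th vertex removed). For instance
  ∂bcde = cde − bde + bce − bcd.
As a 6×1 matrix over Z this has rank 1, with invariant factors (1).

From H_k ≅ ker(∂_k) / im(∂_{k+1}) we obtain:

  H_2: rank ker ∂_2 − rank ∂_3 = (6 − 5) − 1 = 0, and the invariant factors of ∂_3 are all 1, so H_2 ≅ 0.

H_2 ≅ 0.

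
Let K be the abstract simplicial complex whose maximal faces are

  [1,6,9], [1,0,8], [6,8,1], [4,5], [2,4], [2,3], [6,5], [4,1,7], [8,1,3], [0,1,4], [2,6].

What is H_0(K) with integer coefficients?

H_0 ≅ Z.

Order the vertices as 0 < 1 < 2 < 3 < 4 < 5 < 6 < 7 < 8 < 9. Listing each simplex with vertices in this order, K has dimension 2 with simplices:

  0-simplices (10): [0], [1], [2], [3], [4], [5], [6], [7], [8], [9]
  1-simplices (18): [0,1], [0,4], [0,8], [1,3], [1,4], [1,6], [1,7], [1,8], [1,9], [2,3], [2,4], [2,6], [3,8], [4,5], [4,7], [5,6], [6,8], [6,9]
  2-simplices (6): [0,1,4], [0,1,8], [1,3,8], [1,4,7], [1,6,8], [1,6,9]

Hence C_0 ≅ Z^10, C_1 ≅ Z^18, C_2 ≅ Z^6.

∂_1: C_1 → C_0 sends each edge [p,q] (with p < q) to q − p.
This gives a 10×18 integer matrix of rank 9; reducing to Smith normal form yields diagonal entries (1,1,1,1,1,1,1,1,1).

Boundary ∂_2: C_2 → C_1 maps a triangle to the signed sum of its edges. For instance
  ∂[1,4,7] = [4,7] − [1,7] + [1,4],
  ∂[1,6,9] = [6,9] − [1,9] + [1,6].
The resulting 18×6 matrix has rank 6, and its Smith normal form has invariant factors (1,1,1,1,1,1).

Computing H_k = (kernel of ∂_k) / (image of ∂_{k+1}):

  H_0: rank C_0 − rank ∂_1 = 10 − 9 = 1, and the invariant factors of ∂_1 are all 1, so H_0 ≅ Z.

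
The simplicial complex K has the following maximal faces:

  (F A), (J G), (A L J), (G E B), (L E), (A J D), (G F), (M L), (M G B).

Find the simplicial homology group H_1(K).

K has 9 vertices, 15 edges, 4 triangles.
rank ∂_1 = 8, rank ∂_2 = 4 ⇒ b_1 = 15 − 8 − 4 = 3; all invariant factors of ∂_2 are 1 so no torsion. So H_1 ≅ Z^3.

H_1 ≅ Z^3.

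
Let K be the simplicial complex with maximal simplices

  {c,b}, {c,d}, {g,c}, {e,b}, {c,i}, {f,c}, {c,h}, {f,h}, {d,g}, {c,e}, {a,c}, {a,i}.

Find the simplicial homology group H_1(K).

Order the vertices as a < b < c < d < e < f < g < h < i. Listing each simplex with vertices in this order, K has dimension 1 with simplices:

  0-simplices (9): a, b, c, d, e, f, g, h, i
  1-simplices (12): ac, ai, bc, be, cd, ce, cf, cg, ch, ci, dg, fh

so the chain groups are C_0 ≅ Z^9, C_1 ≅ Z^12.

The boundary map ∂_1: C_1 → C_0 maps an edge to its endpoints' difference, ∂[p,q] = q − p.
The resulting 9×12 matrix has rank 8, and its Smith normal form has invariant factors (1,1,1,1,1,1,1,1).

Computing H_k = (kernel of ∂_k) / (image of ∂_{k+1}):

  H_1: rank ker ∂_1 − rank ∂_2 = (12 − 8) − 0 = 4, and there is no ∂_2, so H_1 ≅ Z^4.

H_1 = Z^4.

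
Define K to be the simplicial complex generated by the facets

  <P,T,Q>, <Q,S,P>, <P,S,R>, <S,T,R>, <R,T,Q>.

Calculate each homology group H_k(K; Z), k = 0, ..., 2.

H_0 ≅ Z,  H_1 ≅ Z,  H_2 = 0.

We work with the vertex ordering P < Q < R < S < T. The simplices of K, each written with vertices in increasing order, are:

  0-simplices (5): P, Q, R, S, T
  1-simplices (10): PQ, PR, PS, PT, QR, QS, QT, RS, RT, ST
  2-simplices (5): PQS, PQT, PRS, QRT, RST

Hence C_0 ≅ Z^5, C_1 ≅ Z^10, C_2 ≅ Z^5.

∂_1: C_1 → C_0 sends each edge [p,q] (with p < q) to q − p. For instance
  ∂QS = S − Q.
The 5×10 boundary matrix has rank 4 and Smith normal form diag(1,1,1,1).

Boundary ∂_2: C_2 → C_1 acts by ∂[p,q,r] = [q,r] − [p,r] + [p,q]. For instance
  ∂RST = ST − RT + RS,
  ∂PQS = QS − PS + PQ.
The 10×5 boundary matrix has rank 5 and Smith normal form diag(1,1,1,1,1).

From H_k ≅ ker(∂_k) / im(∂_{k+1}) we obtain:

  H_0: rank C_0 − rank ∂_1 = 5 − 4 = 1, and the invariant factors of ∂_1 are all 1, so H_0 = Z.
  H_1: rank ker ∂_1 − rank ∂_2 = (10 − 4) − 5 = 1, and the invariant factors of ∂_2 are all 1, so H_1 = Z.
  H_2: rank ker ∂_2 − rank ∂_3 = (5 − 5) − 0 = 0, and there is no ∂_3, so H_2 = 0.

(K is a triangulation of the Möbius band.)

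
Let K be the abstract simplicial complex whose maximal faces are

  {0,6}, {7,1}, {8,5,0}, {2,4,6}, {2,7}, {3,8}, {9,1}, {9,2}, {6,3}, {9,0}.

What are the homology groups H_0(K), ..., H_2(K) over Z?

Take the total order 0 < 1 < 2 < 3 < 4 < 5 < 6 < 7 < 8 < 9 on the vertex set. Then K (dimension 2) consists of the simplices:

  0-simplices (10): [0], [1], [2], [3], [4], [5], [6], [7], [8], [9]
  1-simplices (14): [0,5], [0,6], [0,8], [0,9], [1,7], [1,9], [2,4], [2,6], [2,7], [2,9], [3,6], [3,8], [4,6], [5,8]
  2-simplices (2): [0,5,8], [2,4,6]

so the chain groups are C_0 ≅ Z^10, C_1 ≅ Z^14, C_2 ≅ Z^2.

Boundary ∂_1: C_1 → C_0 is given by ∂[p,q] = [q] − [p].
As a 10×14 matrix over Z this has rank 9, with invariant factors (1,1,1,1,1,1,1,1,1).

The boundary map ∂_2: C_2 → C_1 acts by ∂[p,q,r] = [q,r] − [p,r] + [p,q]. For instance
  ∂[0,5,8] = [5,8] − [0,8] + [0,5],
  ∂[2,4,6] = [4,6] − [2,6] + [2,4].
As a 14×2 matrix over Z this has rank 2, with invariant factors (1,1).

From H_k ≅ ker(∂_k) / im(∂_{k+1}) we obtain:

  H_0: rank C_0 − rank ∂_1 = 10 − 9 = 1, and the invariant factors of ∂_1 are all 1, so H_0 ≅ Z.
  H_1: rank ker ∂_1 − rank ∂_2 = (14 − 9) − 2 = 3, and the invariant factors of ∂_2 are all 1, so H_1 ≅ Z^3.
  H_2: rank ker ∂_2 − rank ∂_3 = (2 − 2) − 0 = 0, and there is no ∂_3, so H_2 ≅ 0.

As a check, the Euler characteristic is 10 − 14 + 2 = -2, which agrees with 1 − 3 + 0 = -2.

H_0 = Z,  H_1 = Z^3,  H_2 = 0.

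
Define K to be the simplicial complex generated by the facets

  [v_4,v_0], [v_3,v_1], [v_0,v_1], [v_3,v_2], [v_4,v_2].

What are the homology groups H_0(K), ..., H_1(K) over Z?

Take the total order v_0 < v_1 < v_2 < v_3 < v_4 on the vertex set. Then K (dimension 1) consists of the simplices:

  0-simplices (5): [v_0], [v_1], [v_2], [v_3], [v_4]
  1-simplices (5): [v_0,v_1], [v_0,v_4], [v_1,v_3], [v_2,v_3], [v_2,v_4]

so the chain groups are C_0 ≅ Z^5, C_1 ≅ Z^5.

Boundary ∂_1: C_1 → C_0 is given by ∂[p,q] = [q] − [p].
The 5×5 boundary matrix has rank 4 and Smith normal form diag(1,1,1,1).

Computing H_k = (kernel of ∂_k) / (image of ∂_{k+1}):

  H_0: rank C_0 − rank ∂_1 = 5 − 4 = 1, and the invariant factors of ∂_1 are all 1, so H_0 = Z.
  H_1: rank ker ∂_1 − rank ∂_2 = (5 − 4) − 0 = 1, and there is no ∂_2, so H_1 = Z.

As a check, the Euler characteristic is 5 − 5 = 0, which agrees with 1 − 1 = 0.

H_0 = Z,  H_1 = Z.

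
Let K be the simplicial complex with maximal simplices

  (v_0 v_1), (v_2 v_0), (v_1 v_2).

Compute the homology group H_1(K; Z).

Order the vertices as v_0 < v_1 < v_2. Listing each simplex with vertices in this order, K has dimension 1 with simplices:

  0-simplices (3): [v_0], [v_1], [v_2]
  1-simplices (3): [v_0,v_1], [v_0,v_2], [v_1,v_2]

so the chain groups are C_0 ≅ Z^3, C_1 ≅ Z^3.

The boundary map ∂_1: C_1 → C_0 is given by ∂[p,q] = [q] − [p].
As a 3×3 matrix over Z this has rank 2, with invariant factors (1,1).

Computing H_k = (kernel of ∂_k) / (image of ∂_{k+1}):

  H_1: rank ker ∂_1 − rank ∂_2 = (3 − 2) − 0 = 1, and there is no ∂_2, so H_1 = Z.

H_1 = Z.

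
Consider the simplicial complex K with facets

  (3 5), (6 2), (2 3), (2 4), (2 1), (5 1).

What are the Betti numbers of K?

Order the vertices as 1 < 2 < 3 < 4 < 5 < 6. Listing each simplex with vertices in this order, K has dimension 1 with simplices:

  0-simplices (6): [1], [2], [3], [4], [5], [6]
  1-simplices (6): [1,2], [1,5], [2,3], [2,4], [2,6], [3,5]

Hence C_0 ≅ Z^6, C_1 ≅ Z^6.

∂_1: C_1 → C_0 sends each edge [p,q] (with p < q) to q − p. For instance
  ∂[2,4] = [4] − [2].
As a 6×6 matrix over Z this has rank 5, with invariant factors (1,1,1,1,1).

From H_k ≅ ker(∂_k) / im(∂_{k+1}) we obtain:

  H_0: rank C_0 − rank ∂_1 = 6 − 5 = 1, and the invariant factors of ∂_1 are all 1, so H_0 = Z.
  H_1: rank ker ∂_1 − rank ∂_2 = (6 − 5) − 0 = 1, and there is no ∂_2, so H_1 = Z.

Hence the Betti numbers are b_0 = 1, b_1 = 1.

b_0 = 1, b_1 = 1.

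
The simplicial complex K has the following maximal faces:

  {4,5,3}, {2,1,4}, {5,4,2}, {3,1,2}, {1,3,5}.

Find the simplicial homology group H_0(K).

Take the total order 1 < 2 < 3 < 4 < 5 on the vertex set. Then K (dimension 2) consists of the simplices:

  0-simplices (5): [1], [2], [3], [4], [5]
  1-simplices (10): [1,2], [1,3], [1,4], [1,5], [2,3], [2,4], [2,5], [3,4], [3,5], [4,5]
  2-simplices (5): [1,2,3], [1,2,4], [1,3,5], [2,4,5], [3,4,5]

giving chain groups C_0 ≅ Z^5, C_1 ≅ Z^10, C_2 ≅ Z^5.

Boundary ∂_1: C_1 → C_0 is given by ∂[p,q] = [q] − [p]. For instance
  ∂[3,4] = [4] − [3].
This gives a 5×10 integer matrix of rank 4; reducing to Smith normal form yields diagonal entries (1,1,1,1).

∂_2: C_2 → C_1 sends each 2-simplex [p,q,r] to [q,r] − [p,r] + [p,q]. For instance
  ∂[1,2,4] = [2,4] − [1,4] + [1,2],
  ∂[1,3,5] = [3,5] − [1,5] + [1,3].
This gives a 10×5 integer matrix of rank 5; reducing to Smith normal form yields diagonal entries (1,1,1,1,1).

From H_k ≅ ker(∂_k) / im(∂_{k+1}) we obtain:

  H_0: rank C_0 − rank ∂_1 = 5 − 4 = 1, and the invariant factors of ∂_1 are all 1, so H_0 ≅ Z.

(K is a triangulation of the Möbius band.)

H_0 = Z.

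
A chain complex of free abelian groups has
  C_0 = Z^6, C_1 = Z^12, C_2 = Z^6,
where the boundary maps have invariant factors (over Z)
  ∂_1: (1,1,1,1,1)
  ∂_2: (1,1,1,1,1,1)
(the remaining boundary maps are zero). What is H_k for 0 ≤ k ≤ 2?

H_0: b_0 = 6 − 0 − 5 = 1; torsion from ∂_1 factors > 1: none. So H_0 ≅ Z.
H_1: b_1 = 12 − 5 − 6 = 1; torsion from ∂_2 factors > 1: none. So H_1 ≅ Z.
H_2: b_2 = 6 − 6 − 0 = 0; torsion from ∂_3 factors > 1: none. So H_2 ≅ 0.

H_0 ≅ Z,  H_1 ≅ Z,  H_2 = 0.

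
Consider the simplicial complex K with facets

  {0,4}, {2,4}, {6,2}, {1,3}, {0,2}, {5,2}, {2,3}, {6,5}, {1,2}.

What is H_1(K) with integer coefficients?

Fix the vertex order 0 < 1 < 2 < 3 < 4 < 5 < 6 and write every simplex with vertices in increasing order. Then dim K = 1 and the simplices of K are:

  0-simplices (7): [0], [1], [2], [3], [4], [5], [6]
  1-simplices (9): [0,2], [0,4], [1,2], [1,3], [2,3], [2,4], [2,5], [2,6], [5,6]

so the chain groups are C_0 ≅ Z^7, C_1 ≅ Z^9.

Boundary ∂_1: C_1 → C_0 sends each edge [p,q] (with p < q) to q − p.
This gives a 7×9 integer matrix of rank 6; reducing to Smith normal form yields diagonal entries (1,1,1,1,1,1).

Now H_k = ker ∂_k / im ∂_{k+1}, so:

  H_1: rank ker ∂_1 − rank ∂_2 = (9 − 6) − 0 = 3, and there is no ∂_2, so H_1 = Z^3.

H_1 = Z^3.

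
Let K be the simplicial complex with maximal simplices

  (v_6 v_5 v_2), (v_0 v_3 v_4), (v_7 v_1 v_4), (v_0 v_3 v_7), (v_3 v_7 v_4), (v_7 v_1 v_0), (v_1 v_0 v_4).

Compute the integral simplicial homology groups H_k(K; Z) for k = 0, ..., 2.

Order the vertices as v_0 < v_1 < v_2 < v_3 < v_4 < v_5 < v_6 < v_7. Listing each simplex with vertices in this order, K has dimension 2 with simplices:

  0-simplices (8): [v_0], [v_1], [v_2], [v_3], [v_4], [v_5], [v_6], [v_7]
  1-simplices (12): [v_0,v_1], [v_0,v_3], [v_0,v_4], [v_0,v_7], [v_1,v_4], [v_1,v_7], [v_2,v_5], [v_2,v_6], [v_3,v_4], [v_3,v_7], [v_4,v_7], [v_5,v_6]
  2-simplices (7): [v_0,v_1,v_4], [v_0,v_1,v_7], [v_0,v_3,v_4], [v_0,v_3,v_7], [v_1,v_4,v_7], [v_2,v_5,v_6], [v_3,v_4,v_7]

giving chain groups C_0 ≅ Z^8, C_1 ≅ Z^12, C_2 ≅ Z^7.

The boundary map ∂_1: C_1 → C_0 maps an edge to its endpoints' difference, ∂[p,q] = q − p. For instance
  ∂[v_2,v_5] = [v_5] − [v_2].
The resulting 8×12 matrix has rank 6, and its Smith normal form has invariant factors (1,1,1,1,1,1).

The boundary map ∂_2: C_2 → C_1 acts by ∂[p,q,r] = [q,r] − [p,r] + [p,q]. For instance
  ∂[v_0,v_3,v_7] = [v_3,v_7] − [v_0,v_7] + [v_0,v_3],
  ∂[v_0,v_1,v_4] = [v_1,v_4] − [v_0,v_4] + [v_0,v_1].
This gives a 12×7 integer matrix of rank 6; reducing to Smith normal form yields diagonal entries (1,1,1,1,1,1).

Computing H_k = (kernel of ∂_k) / (image of ∂_{k+1}):

  H_0: rank C_0 − rank ∂_1 = 8 − 6 = 2, and the invariant factors of ∂_1 are all 1, so H_0 = Z^2.
  H_1: rank ker ∂_1 − rank ∂_2 = (12 − 6) − 6 = 0, and the invariant factors of ∂_2 are all 1, so H_1 = 0.
  H_2: rank ker ∂_2 − rank ∂_3 = (7 − 6) − 0 = 1, and there is no ∂_3, so H_2 = Z.

(K is a triangulation of the disjoint union of the 2-sphere S^2 and the 2-simplex.)

H_0 ≅ Z^2,  H_1 = 0,  H_2 ≅ Z.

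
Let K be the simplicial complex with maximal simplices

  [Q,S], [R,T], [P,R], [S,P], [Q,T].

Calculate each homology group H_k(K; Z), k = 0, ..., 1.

K has 5 vertices, 5 edges.
rank ∂_0 = 0, rank ∂_1 = 4 ⇒ b_0 = 5 − 0 − 4 = 1; all invariant factors of ∂_1 are 1 so no torsion. So H_0 ≅ Z.
rank ∂_1 = 4, rank ∂_2 = 0 ⇒ b_1 = 5 − 4 − 0 = 1. So H_1 ≅ Z.

H_0 = Z,  H_1 = Z.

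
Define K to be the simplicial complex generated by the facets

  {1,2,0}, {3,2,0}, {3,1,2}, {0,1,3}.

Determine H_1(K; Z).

Order the vertices as 0 < 1 < 2 < 3. Listing each simplex with vertices in this order, K has dimension 2 with simplices:

  0-simplices (4): [0], [1], [2], [3]
  1-simplices (6): [0,1], [0,2], [0,3], [1,2], [1,3], [2,3]
  2-simplices (4): [0,1,2], [0,1,3], [0,2,3], [1,2,3]

giving chain groups C_0 ≅ Z^4, C_1 ≅ Z^6, C_2 ≅ Z^4.

∂_1: C_1 → C_0 maps an edge to its endpoints' difference, ∂[p,q] = q − p. For instance
  ∂[2,3] = [3] − [2].
The resulting 4×6 matrix has rank 3, and its Smith normal form has invariant factors (1,1,1).

∂_2: C_2 → C_1 sends each 2-simplex [p,q,r] to [q,r] − [p,r] + [p,q]. For instance
  ∂[0,1,3] = [1,3] − [0,3] + [0,1],
  ∂[0,1,2] = [1,2] − [0,2] + [0,1].
The 6×4 boundary matrix has rank 3 and Smith normal form diag(1,1,1).

Computing H_k = (kernel of ∂_k) / (image of ∂_{k+1}):

  H_1: rank ker ∂_1 − rank ∂_2 = (6 − 3) − 3 = 0, and the invariant factors of ∂_2 are all 1, so H_1 = 0.

H_1 = 0.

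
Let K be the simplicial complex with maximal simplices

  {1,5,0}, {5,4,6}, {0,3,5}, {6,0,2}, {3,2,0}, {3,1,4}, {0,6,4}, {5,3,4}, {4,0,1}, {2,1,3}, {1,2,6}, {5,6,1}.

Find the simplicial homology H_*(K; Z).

K has 7 vertices, 18 edges, 12 triangles.
rank ∂_0 = 0, rank ∂_1 = 6 ⇒ b_0 = 7 − 0 − 6 = 1; all invariant factors of ∂_1 are 1 so no torsion. So H_0 = Z.
rank ∂_1 = 6, rank ∂_2 = 12 ⇒ b_1 = 18 − 6 − 12 = 0; ∂_2 has invariant factor(s) [2] giving torsion. So H_1 = Z_2.
rank ∂_2 = 12, rank ∂_3 = 0 ⇒ b_2 = 12 − 12 − 0 = 0. So H_2 = 0.

H_0 ≅ Z,  H_1 ≅ Z_2,  H_2 = 0.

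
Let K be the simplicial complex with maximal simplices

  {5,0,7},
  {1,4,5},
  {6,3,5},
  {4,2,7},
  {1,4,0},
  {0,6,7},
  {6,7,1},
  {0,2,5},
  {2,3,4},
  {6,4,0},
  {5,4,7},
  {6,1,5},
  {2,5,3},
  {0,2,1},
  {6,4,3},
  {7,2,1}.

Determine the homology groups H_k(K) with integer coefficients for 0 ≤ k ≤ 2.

H_0 ≅ Z,  H_1 ≅ Z^2,  H_2 ≅ Z.

Fix the vertex order 0 < 1 < 2 < 3 < 4 < 5 < 6 < 7 and write every simplex with vertices in increasing order. Then dim K = 2 and the simplices of K are:

  0-simplices (8): [0], [1], [2], [3], [4], [5], [6], [7]
  1-simplices (24): (24 of them)
  2-simplices (16): [0,1,2], [0,1,4], [0,2,5], [0,4,6], [0,5,7], [0,6,7], [1,2,7], [1,4,5], [1,5,6], [1,6,7], [2,3,4], [2,3,5], [2,4,7], [3,4,6], [3,5,6], [4,5,7]

so the chain groups are C_0 ≅ Z^8, C_1 ≅ Z^24, C_2 ≅ Z^16.

The boundary map ∂_1: C_1 → C_0 is given by ∂[p,q] = [q] − [p].
As a 8×24 matrix over Z this has rank 7, with invariant factors (1,1,1,1,1,1,1).

∂_2: C_2 → C_1 sends each 2-simplex [p,q,r] to [q,r] − [p,r] + [p,q]. For instance
  ∂[0,2,5] = [2,5] − [0,5] + [0,2],
  ∂[2,4,7] = [4,7] − [2,7] + [2,4].
This gives a 24×16 integer matrix of rank 15; reducing to Smith normal form yields diagonal entries (1,1,1,1,1,1,1,1,1,1,1,1,1,1,1).

Reading off H_k = ker ∂_k / im ∂_{k+1}:

  H_0: rank C_0 − rank ∂_1 = 8 − 7 = 1, and the invariant factors of ∂_1 are all 1, so H_0 = Z.
  H_1: rank ker ∂_1 − rank ∂_2 = (24 − 7) − 15 = 2, and the invariant factors of ∂_2 are all 1, so H_1 = Z^2.
  H_2: rank ker ∂_2 − rank ∂_3 = (16 − 15) − 0 = 1, and there is no ∂_3, so H_2 = Z.

As a check, the Euler characteristic is 8 − 24 + 16 = 0, which agrees with 1 − 2 + 1 = 0.
(K is a triangulation of the torus T^2.)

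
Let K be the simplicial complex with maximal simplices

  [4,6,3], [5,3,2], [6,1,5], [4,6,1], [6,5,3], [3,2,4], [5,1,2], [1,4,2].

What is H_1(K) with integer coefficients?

H_1 = 0.

Order the vertices as 1 < 2 < 3 < 4 < 5 < 6. Listing each simplex with vertices in this order, K has dimension 2 with simplices:

  0-simplices (6): [1], [2], [3], [4], [5], [6]
  1-simplices (12): [1,2], [1,4], [1,5], [1,6], [2,3], [2,4], [2,5], [3,4], [3,5], [3,6], [4,6], [5,6]
  2-simplices (8): [1,2,4], [1,2,5], [1,4,6], [1,5,6], [2,3,4], [2,3,5], [3,4,6], [3,5,6]

so the chain groups are C_0 ≅ Z^6, C_1 ≅ Z^12, C_2 ≅ Z^8.

The boundary map ∂_1: C_1 → C_0 maps an edge to its endpoints' difference, ∂[p,q] = q − p. For instance
  ∂[4,6] = [6] − [4].
As a 6×12 matrix over Z this has rank 5, with invariant factors (1,1,1,1,1).

∂_2: C_2 → C_1 acts by ∂[p,q,r] = [q,r] − [p,r] + [p,q]. For instance
  ∂[2,3,4] = [3,4] − [2,4] + [2,3],
  ∂[3,4,6] = [4,6] − [3,6] + [3,4].
The resulting 12×8 matrix has rank 7, and its Smith normal form has invariant factors (1,1,1,1,1,1,1).

From H_k ≅ ker(∂_k) / im(∂_{k+1}) we obtain:

  H_1: rank ker ∂_1 − rank ∂_2 = (12 − 5) − 7 = 0, and the invariant factors of ∂_2 are all 1, so H_1 ≅ 0.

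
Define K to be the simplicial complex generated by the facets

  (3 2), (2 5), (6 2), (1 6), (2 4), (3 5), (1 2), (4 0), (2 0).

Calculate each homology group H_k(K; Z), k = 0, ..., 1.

H_0 = Z,  H_1 = Z^3.

We work with the vertex ordering 0 < 1 < 2 < 3 < 4 < 5 < 6. The simplices of K, each written with vertices in increasing order, are:

  0-simplices (7): [0], [1], [2], [3], [4], [5], [6]
  1-simplices (9): [0,2], [0,4], [1,2], [1,6], [2,3], [2,4], [2,5], [2,6], [3,5]

giving chain groups C_0 ≅ Z^7, C_1 ≅ Z^9.

∂_1: C_1 → C_0 is given by ∂[p,q] = [q] − [p]. For instance
  ∂[2,3] = [3] − [2].
The 7×9 boundary matrix has rank 6 and Smith normal form diag(1,1,1,1,1,1).

Now H_k = ker ∂_k / im ∂_{k+1}, so:

  H_0: rank C_0 − rank ∂_1 = 7 − 6 = 1, and the invariant factors of ∂_1 are all 1, so H_0 = Z.
  H_1: rank ker ∂_1 − rank ∂_2 = (9 − 6) − 0 = 3, and there is no ∂_2, so H_1 = Z^3.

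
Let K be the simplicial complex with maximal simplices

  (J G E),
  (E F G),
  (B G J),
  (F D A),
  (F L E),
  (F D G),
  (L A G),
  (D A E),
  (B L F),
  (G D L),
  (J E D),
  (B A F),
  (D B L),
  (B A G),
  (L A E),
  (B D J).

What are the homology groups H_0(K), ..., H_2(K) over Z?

H_0 ≅ Z,  H_1 ≅ Z^2,  H_2 ≅ Z.

Take the total order A < B < D < E < F < G < J < L on the vertex set. Then K (dimension 2) consists of the simplices:

  0-simplices (8): A, B, D, E, F, G, J, L
  1-simplices (24): AB, AD, AE, AF, AG, AL, BD, BF, BG, BJ, BL, DE, DF, DG, DJ, DL, EF, EG, EJ, EL, FG, FL, GJ, GL
  2-simplices (16): ABF, ABG, ADE, ADF, AEL, AGL, BDJ, BDL, BFL, BGJ, DEJ, DFG, DGL, EFG, EFL, EGJ

Hence C_0 ≅ Z^8, C_1 ≅ Z^24, C_2 ≅ Z^16.

∂_1: C_1 → C_0 maps an edge to its endpoints' difference, ∂[p,q] = q − p. For instance
  ∂DG = G − D.
As a 8×24 matrix over Z this has rank 7, with invariant factors (1,1,1,1,1,1,1).

∂_2: C_2 → C_1 acts by ∂[p,q,r] = [q,r] − [p,r] + [p,q]. For instance
  ∂BDJ = DJ − BJ + BD,
  ∂EGJ = GJ − EJ + EG.
The resulting 24×16 matrix has rank 15, and its Smith normal form has invariant factors (1,1,1,1,1,1,1,1,1,1,1,1,1,1,1).

From H_k ≅ ker(∂_k) / im(∂_{k+1}) we obtain:

  H_0: rank C_0 − rank ∂_1 = 8 − 7 = 1, and the invariant factors of ∂_1 are all 1, so H_0 ≅ Z.
  H_1: rank ker ∂_1 − rank ∂_2 = (24 − 7) − 15 = 2, and the invariant factors of ∂_2 are all 1, so H_1 ≅ Z^2.
  H_2: rank ker ∂_2 − rank ∂_3 = (16 − 15) − 0 = 1, and there is no ∂_3, so H_2 ≅ Z.

(K is a triangulation of the torus T^2.)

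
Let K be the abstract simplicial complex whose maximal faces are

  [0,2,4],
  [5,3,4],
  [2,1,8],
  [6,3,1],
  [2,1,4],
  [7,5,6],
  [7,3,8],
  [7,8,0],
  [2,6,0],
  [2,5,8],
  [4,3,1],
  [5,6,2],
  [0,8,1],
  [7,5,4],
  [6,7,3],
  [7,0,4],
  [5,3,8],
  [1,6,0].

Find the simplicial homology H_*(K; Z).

We work with the vertex ordering 0 < 1 < 2 < 3 < 4 < 5 < 6 < 7 < 8. The simplices of K, each written with vertices in increasing order, are:

  0-simplices (9): [0], [1], [2], [3], [4], [5], [6], [7], [8]
  1-simplices (27): (27 of them)
  2-simplices (18): [0,1,6], [0,1,8], [0,2,4], [0,2,6], [0,4,7], [0,7,8], [1,2,4], [1,2,8], [1,3,4], [1,3,6], [2,5,6], [2,5,8], [3,4,5], [3,5,8], [3,6,7], [3,7,8], [4,5,7], [5,6,7]

giving chain groups C_0 ≅ Z^9, C_1 ≅ Z^27, C_2 ≅ Z^18.

∂_1: C_1 → C_0 is given by ∂[p,q] = [q] − [p].
As a 9×27 matrix over Z this has rank 8, with invariant factors (1,1,1,1,1,1,1,1).

Boundary ∂_2: C_2 → C_1 sends each 2-simplex [p,q,r] to [q,r] − [p,r] + [p,q]. For instance
  ∂[1,2,8] = [2,8] − [1,8] + [1,2],
  ∂[0,4,7] = [4,7] − [0,7] + [0,4].
The resulting 27×18 matrix has rank 18, and its Smith normal form has invariant factors (1,1,1,1,1,1,1,1,1,1,1,1,1,1,1,1,1,2).

Now H_k = ker ∂_k / im ∂_{k+1}, so:

  H_0: rank C_0 − rank ∂_1 = 9 − 8 = 1, and the invariant factors of ∂_1 are all 1, so H_0 = Z.
  H_1: rank ker ∂_1 − rank ∂_2 = (27 − 8) − 18 = 1, and ∂_2 has invariant factor 2 > 1, so H_1 = Z ⊕ Z/2Z.
  H_2: rank ker ∂_2 − rank ∂_3 = (18 − 18) − 0 = 0, and there is no ∂_3, so H_2 = 0.

H_0 ≅ Z,  H_1 ≅ Z ⊕ Z/2Z,  H_2 = 0.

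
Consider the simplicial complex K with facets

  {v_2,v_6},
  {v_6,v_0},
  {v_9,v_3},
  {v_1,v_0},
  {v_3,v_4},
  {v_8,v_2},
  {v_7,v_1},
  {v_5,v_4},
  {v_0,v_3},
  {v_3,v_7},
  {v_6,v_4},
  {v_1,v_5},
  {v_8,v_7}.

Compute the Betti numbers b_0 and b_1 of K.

Order the vertices as v_0 < v_1 < v_2 < v_3 < v_4 < v_5 < v_6 < v_7 < v_8 < v_9. Listing each simplex with vertices in this order, K has dimension 1 with simplices:

  0-simplices (10): [v_0], [v_1], [v_2], [v_3], [v_4], [v_5], [v_6], [v_7], [v_8], [v_9]
  1-simplices (13): [v_0,v_1], [v_0,v_3], [v_0,v_6], [v_1,v_5], [v_1,v_7], [v_2,v_6], [v_2,v_8], [v_3,v_4], [v_3,v_7], [v_3,v_9], [v_4,v_5], [v_4,v_6], [v_7,v_8]

giving chain groups C_0 ≅ Z^10, C_1 ≅ Z^13.

The boundary map ∂_1: C_1 → C_0 maps an edge to its endpoints' difference, ∂[p,q] = q − p. For instance
  ∂[v_2,v_8] = [v_8] − [v_2].
This gives a 10×13 integer matrix of rank 9; reducing to Smith normal form yields diagonal entries (1,1,1,1,1,1,1,1,1).

Reading off H_k = ker ∂_k / im ∂_{k+1}:

  H_0: rank C_0 − rank ∂_1 = 10 − 9 = 1, and the invariant factors of ∂_1 are all 1, so H_0 ≅ Z.
  H_1: rank ker ∂_1 − rank ∂_2 = (13 − 9) − 0 = 4, and there is no ∂_2, so H_1 ≅ Z^4.

Hence the Betti numbers are b_0 = 1, b_1 = 4.

b_0 = 1, b_1 = 4.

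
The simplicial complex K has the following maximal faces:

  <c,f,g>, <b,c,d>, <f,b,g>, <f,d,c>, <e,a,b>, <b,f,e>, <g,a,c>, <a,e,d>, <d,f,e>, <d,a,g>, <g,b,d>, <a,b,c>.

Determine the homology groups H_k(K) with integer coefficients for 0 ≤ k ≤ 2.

Take the total order a < b < c < d < e < f < g on the vertex set. Then K (dimension 2) consists of the simplices:

  0-simplices (7): a, b, c, d, e, f, g
  1-simplices (18): ab, ac, ad, ae, ag, bc, bd, be, bf, bg, cd, cf, cg, de, df, dg, ef, fg
  2-simplices (12): abc, abe, acg, ade, adg, bcd, bdg, bef, bfg, cdf, cfg, def

Hence C_0 ≅ Z^7, C_1 ≅ Z^18, C_2 ≅ Z^12.

The boundary map ∂_1: C_1 → C_0 is given by ∂[p,q] = [q] − [p].
The 7×18 boundary matrix has rank 6 and Smith normal form diag(1,1,1,1,1,1).

Boundary ∂_2: C_2 → C_1 sends each 2-simplex [p,q,r] to [q,r] − [p,r] + [p,q]. For instance
  ∂adg = dg − ag + ad,
  ∂def = ef − df + de.
This gives a 18×12 integer matrix of rank 12; reducing to Smith normal form yields diagonal entries (1,1,1,1,1,1,1,1,1,1,1,2).

Reading off H_k = ker ∂_k / im ∂_{k+1}:

  H_0: rank C_0 − rank ∂_1 = 7 − 6 = 1, and the invariant factors of ∂_1 are all 1, so H_0 = Z.
  H_1: rank ker ∂_1 − rank ∂_2 = (18 − 6) − 12 = 0, and ∂_2 has invariant factor 2 > 1, so H_1 = Z_2.
  H_2: rank ker ∂_2 − rank ∂_3 = (12 − 12) − 0 = 0, and there is no ∂_3, so H_2 = 0.

H_0 ≅ Z,  H_1 ≅ Z_2,  H_2 = 0.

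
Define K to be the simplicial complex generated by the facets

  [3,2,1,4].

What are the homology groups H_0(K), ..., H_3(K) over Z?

H_0 ≅ Z,  H_1 = 0,  H_2 = 0,  H_3 = 0.

Take the total order 1 < 2 < 3 < 4 on the vertex set. Then K (dimension 3) consists of the simplices:

  0-simplices (4): [1], [2], [3], [4]
  1-simplices (6): [1,2], [1,3], [1,4], [2,3], [2,4], [3,4]
  2-simplices (4): [1,2,3], [1,2,4], [1,3,4], [2,3,4]
  3-simplices (1): [1,2,3,4]

so the chain groups are C_0 ≅ Z^4, C_1 ≅ Z^6, C_2 ≅ Z^4, C_3 ≅ Z^1.

∂_1: C_1 → C_0 maps an edge to its endpoints' difference, ∂[p,q] = q − p. For instance
  ∂[2,4] = [4] − [2].
The resulting 4×6 matrix has rank 3, and its Smith normal form has invariant factors (1,1,1).

Boundary ∂_2: C_2 → C_1 acts by ∂[p,q,r] = [q,r] − [p,r] + [p,q]. For instance
  ∂[1,2,4] = [2,4] − [1,4] + [1,2],
  ∂[1,3,4] = [3,4] − [1,4] + [1,3].
This gives a 6×4 integer matrix of rank 3; reducing to Smith normal form yields diagonal entries (1,1,1).

The boundary map ∂_3: C_3 → C_2 sends each 3-simplex σ to the alternating sum Σ_i (−1)^i (σ with its i-th vertex removed). For instance
  ∂[1,2,3,4] = [2,3,4] − [1,3,4] + [1,2,4] − [1,2,3].
As a 4×1 matrix over Z this has rank 1, with invariant factors (1).

Reading off H_k = ker ∂_k / im ∂_{k+1}:

  H_0: rank C_0 − rank ∂_1 = 4 − 3 = 1, and the invariant factors of ∂_1 are all 1, so H_0 ≅ Z.
  H_1: rank ker ∂_1 − rank ∂_2 = (6 − 3) − 3 = 0, and the invariant factors of ∂_2 are all 1, so H_1 ≅ 0.
  H_2: rank ker ∂_2 − rank ∂_3 = (4 − 3) − 1 = 0, and the invariant factors of ∂_3 are all 1, so H_2 ≅ 0.
  H_3: rank ker ∂_3 − rank ∂_4 = (1 − 1) − 0 = 0, and there is no ∂_4, so H_3 ≅ 0.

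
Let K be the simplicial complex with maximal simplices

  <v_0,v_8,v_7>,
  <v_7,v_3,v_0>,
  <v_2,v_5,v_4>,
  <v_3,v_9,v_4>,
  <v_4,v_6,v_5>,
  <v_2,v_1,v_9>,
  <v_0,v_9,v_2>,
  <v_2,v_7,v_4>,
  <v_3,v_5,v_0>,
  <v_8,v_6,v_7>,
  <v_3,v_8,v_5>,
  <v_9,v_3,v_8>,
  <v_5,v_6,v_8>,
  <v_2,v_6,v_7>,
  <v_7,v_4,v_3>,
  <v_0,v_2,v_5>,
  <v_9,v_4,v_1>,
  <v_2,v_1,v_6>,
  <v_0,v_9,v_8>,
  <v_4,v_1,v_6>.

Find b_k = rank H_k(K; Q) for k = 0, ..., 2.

b_0 = 1, b_1 = 1, b_2 = 0.

Fix the vertex order v_0 < v_1 < v_2 < v_3 < v_4 < v_5 < v_6 < v_7 < v_8 < v_9 and write every simplex with vertices in increasing order. Then dim K = 2 and the simplices of K are:

  0-simplices (10): [v_0], [v_1], [v_2], [v_3], [v_4], [v_5], [v_6], [v_7], [v_8], [v_9]
  1-simplices (30): (30 of them)
  2-simplices (20): (20 of them)

Hence C_0 ≅ Z^10, C_1 ≅ Z^30, C_2 ≅ Z^20.

Boundary ∂_1: C_1 → C_0 sends each edge [p,q] (with p < q) to q − p.
This gives a 10×30 integer matrix of rank 9; reducing to Smith normal form yields diagonal entries (1,1,1,1,1,1,1,1,1).

Boundary ∂_2: C_2 → C_1 sends each 2-simplex [p,q,r] to [q,r] − [p,r] + [p,q]. For instance
  ∂[v_5,v_6,v_8] = [v_6,v_8] − [v_5,v_8] + [v_5,v_6],
  ∂[v_0,v_8,v_9] = [v_8,v_9] − [v_0,v_9] + [v_0,v_8].
The 30×20 boundary matrix has rank 20 and Smith normal form diag(1,1,1,1,1,1,1,1,1,1,1,1,1,1,1,1,1,1,1,2).

Computing H_k = (kernel of ∂_k) / (image of ∂_{k+1}):

  H_0: rank C_0 − rank ∂_1 = 10 − 9 = 1, and the invariant factors of ∂_1 are all 1, so H_0 = Z.
  H_1: rank ker ∂_1 − rank ∂_2 = (30 − 9) − 20 = 1, and ∂_2 has invariant factor 2 > 1, so H_1 = Z ⊕ Z/2.
  H_2: rank ker ∂_2 − rank ∂_3 = (20 − 20) − 0 = 0, and there is no ∂_3, so H_2 = 0.

As a check, the Euler characteristic is 10 − 30 + 20 = 0, which agrees with 1 − 1 + 0 = 0.
(K is a triangulation of the Klein bottle.)

Hence the Betti numbers are b_0 = 1, b_1 = 1, b_2 = 0.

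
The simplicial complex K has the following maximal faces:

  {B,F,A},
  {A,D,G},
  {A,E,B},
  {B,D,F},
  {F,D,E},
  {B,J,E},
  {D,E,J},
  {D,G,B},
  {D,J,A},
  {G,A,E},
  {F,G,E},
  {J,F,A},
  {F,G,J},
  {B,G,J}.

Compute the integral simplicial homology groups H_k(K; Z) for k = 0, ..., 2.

Fix the vertex order A < B < D < E < F < G < J and write every simplex with vertices in increasing order. Then dim K = 2 and the simplices of K are:

  0-simplices (7): A, B, D, E, F, G, J
  1-simplices (21): AB, AD, AE, AF, AG, AJ, BD, BE, BF, BG, BJ, DE, DF, DG, DJ, EF, EG, EJ, FG, FJ, GJ
  2-simplices (14): ABE, ABF, ADG, ADJ, AEG, AFJ, BDF, BDG, BEJ, BGJ, DEF, DEJ, EFG, FGJ

so the chain groups are C_0 ≅ Z^7, C_1 ≅ Z^21, C_2 ≅ Z^14.

∂_1: C_1 → C_0 sends each edge [p,q] (with p < q) to q − p. For instance
  ∂AF = F − A.
As a 7×21 matrix over Z this has rank 6, with invariant factors (1,1,1,1,1,1).

Boundary ∂_2: C_2 → C_1 maps a triangle to the signed sum of its edges. For instance
  ∂ABF = BF − AF + AB,
  ∂AEG = EG − AG + AE.
The 21×14 boundary matrix has rank 13 and Smith normal form diag(1,1,1,1,1,1,1,1,1,1,1,1,1).

Computing H_k = (kernel of ∂_k) / (image of ∂_{k+1}):

  H_0: rank C_0 − rank ∂_1 = 7 − 6 = 1, and the invariant factors of ∂_1 are all 1, so H_0 ≅ Z.
  H_1: rank ker ∂_1 − rank ∂_2 = (21 − 6) − 13 = 2, and the invariant factors of ∂_2 are all 1, so H_1 ≅ Z^2.
  H_2: rank ker ∂_2 − rank ∂_3 = (14 − 13) − 0 = 1, and there is no ∂_3, so H_2 ≅ Z.

As a check, the Euler characteristic is 7 − 21 + 14 = 0, which agrees with 1 − 2 + 1 = 0.
(K is a triangulation of the torus T^2.)

H_0 ≅ Z,  H_1 ≅ Z^2,  H_2 ≅ Z.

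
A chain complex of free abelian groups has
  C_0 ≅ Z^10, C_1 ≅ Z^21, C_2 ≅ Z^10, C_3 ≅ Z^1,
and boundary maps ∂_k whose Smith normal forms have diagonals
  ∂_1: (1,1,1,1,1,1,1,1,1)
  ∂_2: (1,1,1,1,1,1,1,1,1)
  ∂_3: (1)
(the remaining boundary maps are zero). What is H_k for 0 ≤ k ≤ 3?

H_0: b_0 = 10 − 0 − 9 = 1; torsion from ∂_1 factors > 1: none. So H_0 = Z.
H_1: b_1 = 21 − 9 − 9 = 3; torsion from ∂_2 factors > 1: none. So H_1 = Z^3.
H_2: b_2 = 10 − 9 − 1 = 0; torsion from ∂_3 factors > 1: none. So H_2 = 0.
H_3: b_3 = 1 − 1 − 0 = 0; torsion from ∂_4 factors > 1: none. So H_3 = 0.

H_0 = Z,  H_1 = Z^3,  H_2 = 0,  H_3 = 0.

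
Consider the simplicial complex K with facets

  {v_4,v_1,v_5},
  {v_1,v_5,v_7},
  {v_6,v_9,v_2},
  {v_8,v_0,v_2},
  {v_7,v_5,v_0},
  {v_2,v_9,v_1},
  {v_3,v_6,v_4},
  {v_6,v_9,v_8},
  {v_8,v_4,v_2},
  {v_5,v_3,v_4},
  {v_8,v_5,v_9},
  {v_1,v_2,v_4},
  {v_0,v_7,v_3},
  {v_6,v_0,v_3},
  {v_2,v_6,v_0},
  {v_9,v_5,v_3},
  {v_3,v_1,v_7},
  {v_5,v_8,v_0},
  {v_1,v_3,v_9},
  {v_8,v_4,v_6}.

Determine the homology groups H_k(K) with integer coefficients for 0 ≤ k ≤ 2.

H_0 = Z,  H_1 = Z ⊕ Z/2,  H_2 = 0.

Fix the vertex order v_0 < v_1 < v_2 < v_3 < v_4 < v_5 < v_6 < v_7 < v_8 < v_9 and write every simplex with vertices in increasing order. Then dim K = 2 and the simplices of K are:

  0-simplices (10): [v_0], [v_1], [v_2], [v_3], [v_4], [v_5], [v_6], [v_7], [v_8], [v_9]
  1-simplices (30): (30 of them)
  2-simplices (20): (20 of them)

so the chain groups are C_0 ≅ Z^10, C_1 ≅ Z^30, C_2 ≅ Z^20.

∂_1: C_1 → C_0 maps an edge to its endpoints' difference, ∂[p,q] = q − p.
The 10×30 boundary matrix has rank 9 and Smith normal form diag(1,1,1,1,1,1,1,1,1).

∂_2: C_2 → C_1 acts by ∂[p,q,r] = [q,r] − [p,r] + [p,q]. For instance
  ∂[v_4,v_6,v_8] = [v_6,v_8] − [v_4,v_8] + [v_4,v_6],
  ∂[v_2,v_4,v_8] = [v_4,v_8] − [v_2,v_8] + [v_2,v_4].
As a 30×20 matrix over Z this has rank 20, with invariant factors (1,1,1,1,1,1,1,1,1,1,1,1,1,1,1,1,1,1,1,2).

From H_k ≅ ker(∂_k) / im(∂_{k+1}) we obtain:

  H_0: rank C_0 − rank ∂_1 = 10 − 9 = 1, and the invariant factors of ∂_1 are all 1, so H_0 = Z.
  H_1: rank ker ∂_1 − rank ∂_2 = (30 − 9) − 20 = 1, and ∂_2 has invariant factor 2 > 1, so H_1 = Z ⊕ Z/2.
  H_2: rank ker ∂_2 − rank ∂_3 = (20 − 20) − 0 = 0, and there is no ∂_3, so H_2 = 0.

As a check, the Euler characteristic is 10 − 30 + 20 = 0, which agrees with 1 − 1 + 0 = 0.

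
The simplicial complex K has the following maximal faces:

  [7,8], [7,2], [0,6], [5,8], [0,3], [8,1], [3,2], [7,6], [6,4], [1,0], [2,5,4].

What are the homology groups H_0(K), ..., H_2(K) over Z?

H_0 = Z,  H_1 = Z^4,  H_2 = 0.

Take the total order 0 < 1 < 2 < 3 < 4 < 5 < 6 < 7 < 8 on the vertex set. Then K (dimension 2) consists of the simplices:

  0-simplices (9): [0], [1], [2], [3], [4], [5], [6], [7], [8]
  1-simplices (13): [0,1], [0,3], [0,6], [1,8], [2,3], [2,4], [2,5], [2,7], [4,5], [4,6], [5,8], [6,7], [7,8]
  2-simplices (1): [2,4,5]

so the chain groups are C_0 ≅ Z^9, C_1 ≅ Z^13, C_2 ≅ Z^1.

Boundary ∂_1: C_1 → C_0 sends each edge [p,q] (with p < q) to q − p. For instance
  ∂[6,7] = [7] − [6].
The resulting 9×13 matrix has rank 8, and its Smith normal form has invariant factors (1,1,1,1,1,1,1,1).

Boundary ∂_2: C_2 → C_1 maps a triangle to the signed sum of its edges. For instance
  ∂[2,4,5] = [4,5] − [2,5] + [2,4].
As a 13×1 matrix over Z this has rank 1, with invariant factors (1).

Reading off H_k = ker ∂_k / im ∂_{k+1}:

  H_0: rank C_0 − rank ∂_1 = 9 − 8 = 1, and the invariant factors of ∂_1 are all 1, so H_0 ≅ Z.
  H_1: rank ker ∂_1 − rank ∂_2 = (13 − 8) − 1 = 4, and the invariant factors of ∂_2 are all 1, so H_1 ≅ Z^4.
  H_2: rank ker ∂_2 − rank ∂_3 = (1 − 1) − 0 = 0, and there is no ∂_3, so H_2 ≅ 0.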